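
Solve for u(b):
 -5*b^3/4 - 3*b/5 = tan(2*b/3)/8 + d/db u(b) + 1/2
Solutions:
 u(b) = C1 - 5*b^4/16 - 3*b^2/10 - b/2 + 3*log(cos(2*b/3))/16


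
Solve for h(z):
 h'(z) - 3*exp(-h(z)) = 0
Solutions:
 h(z) = log(C1 + 3*z)


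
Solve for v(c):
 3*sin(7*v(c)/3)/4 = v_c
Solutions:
 -3*c/4 + 3*log(cos(7*v(c)/3) - 1)/14 - 3*log(cos(7*v(c)/3) + 1)/14 = C1


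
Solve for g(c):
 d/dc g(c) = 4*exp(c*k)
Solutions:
 g(c) = C1 + 4*exp(c*k)/k


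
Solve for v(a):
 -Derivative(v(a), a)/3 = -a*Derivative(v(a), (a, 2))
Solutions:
 v(a) = C1 + C2*a^(4/3)


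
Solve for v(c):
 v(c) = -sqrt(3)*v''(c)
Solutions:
 v(c) = C1*sin(3^(3/4)*c/3) + C2*cos(3^(3/4)*c/3)


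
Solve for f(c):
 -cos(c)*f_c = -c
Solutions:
 f(c) = C1 + Integral(c/cos(c), c)


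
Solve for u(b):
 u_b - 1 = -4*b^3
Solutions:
 u(b) = C1 - b^4 + b


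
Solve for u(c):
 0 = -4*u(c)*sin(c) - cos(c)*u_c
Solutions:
 u(c) = C1*cos(c)^4


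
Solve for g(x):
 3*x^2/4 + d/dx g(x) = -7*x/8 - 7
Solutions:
 g(x) = C1 - x^3/4 - 7*x^2/16 - 7*x


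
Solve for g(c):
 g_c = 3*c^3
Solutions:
 g(c) = C1 + 3*c^4/4


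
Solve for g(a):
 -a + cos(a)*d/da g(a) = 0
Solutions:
 g(a) = C1 + Integral(a/cos(a), a)


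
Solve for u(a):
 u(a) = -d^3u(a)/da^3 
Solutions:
 u(a) = C3*exp(-a) + (C1*sin(sqrt(3)*a/2) + C2*cos(sqrt(3)*a/2))*exp(a/2)


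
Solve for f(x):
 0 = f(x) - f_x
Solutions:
 f(x) = C1*exp(x)


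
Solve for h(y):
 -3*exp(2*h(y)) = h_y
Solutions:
 h(y) = log(-sqrt(-1/(C1 - 3*y))) - log(2)/2
 h(y) = log(-1/(C1 - 3*y))/2 - log(2)/2


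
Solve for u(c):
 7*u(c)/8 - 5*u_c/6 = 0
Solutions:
 u(c) = C1*exp(21*c/20)


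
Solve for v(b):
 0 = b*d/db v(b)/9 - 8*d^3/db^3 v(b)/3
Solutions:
 v(b) = C1 + Integral(C2*airyai(3^(2/3)*b/6) + C3*airybi(3^(2/3)*b/6), b)


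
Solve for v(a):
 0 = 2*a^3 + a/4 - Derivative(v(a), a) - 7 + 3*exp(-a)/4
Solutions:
 v(a) = C1 + a^4/2 + a^2/8 - 7*a - 3*exp(-a)/4


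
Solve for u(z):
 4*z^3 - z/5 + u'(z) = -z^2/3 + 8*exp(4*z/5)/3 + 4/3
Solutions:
 u(z) = C1 - z^4 - z^3/9 + z^2/10 + 4*z/3 + 10*exp(4*z/5)/3


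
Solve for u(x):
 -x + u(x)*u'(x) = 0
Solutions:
 u(x) = -sqrt(C1 + x^2)
 u(x) = sqrt(C1 + x^2)


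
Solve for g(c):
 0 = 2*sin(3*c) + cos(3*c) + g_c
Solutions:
 g(c) = C1 - sin(3*c)/3 + 2*cos(3*c)/3


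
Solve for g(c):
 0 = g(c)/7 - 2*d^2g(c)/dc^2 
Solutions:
 g(c) = C1*exp(-sqrt(14)*c/14) + C2*exp(sqrt(14)*c/14)


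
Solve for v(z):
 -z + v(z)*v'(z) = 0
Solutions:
 v(z) = -sqrt(C1 + z^2)
 v(z) = sqrt(C1 + z^2)


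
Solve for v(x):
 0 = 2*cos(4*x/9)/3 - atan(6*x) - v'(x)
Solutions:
 v(x) = C1 - x*atan(6*x) + log(36*x^2 + 1)/12 + 3*sin(4*x/9)/2


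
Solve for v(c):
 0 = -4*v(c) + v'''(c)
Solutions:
 v(c) = C3*exp(2^(2/3)*c) + (C1*sin(2^(2/3)*sqrt(3)*c/2) + C2*cos(2^(2/3)*sqrt(3)*c/2))*exp(-2^(2/3)*c/2)


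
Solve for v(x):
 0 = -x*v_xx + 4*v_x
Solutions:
 v(x) = C1 + C2*x^5


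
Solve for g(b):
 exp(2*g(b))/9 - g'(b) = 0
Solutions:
 g(b) = log(-sqrt(-1/(C1 + b))) - log(2)/2 + log(3)
 g(b) = log(-1/(C1 + b))/2 - log(2)/2 + log(3)


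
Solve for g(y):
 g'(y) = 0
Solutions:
 g(y) = C1


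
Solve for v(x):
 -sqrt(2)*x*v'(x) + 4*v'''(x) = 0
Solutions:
 v(x) = C1 + Integral(C2*airyai(sqrt(2)*x/2) + C3*airybi(sqrt(2)*x/2), x)


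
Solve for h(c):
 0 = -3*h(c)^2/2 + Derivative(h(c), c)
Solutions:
 h(c) = -2/(C1 + 3*c)


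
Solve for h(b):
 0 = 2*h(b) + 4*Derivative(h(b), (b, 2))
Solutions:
 h(b) = C1*sin(sqrt(2)*b/2) + C2*cos(sqrt(2)*b/2)


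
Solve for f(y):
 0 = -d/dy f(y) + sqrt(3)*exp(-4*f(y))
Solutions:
 f(y) = log(-I*(C1 + 4*sqrt(3)*y)^(1/4))
 f(y) = log(I*(C1 + 4*sqrt(3)*y)^(1/4))
 f(y) = log(-(C1 + 4*sqrt(3)*y)^(1/4))
 f(y) = log(C1 + 4*sqrt(3)*y)/4


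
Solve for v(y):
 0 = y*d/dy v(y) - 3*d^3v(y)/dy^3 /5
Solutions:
 v(y) = C1 + Integral(C2*airyai(3^(2/3)*5^(1/3)*y/3) + C3*airybi(3^(2/3)*5^(1/3)*y/3), y)


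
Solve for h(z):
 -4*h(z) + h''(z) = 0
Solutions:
 h(z) = C1*exp(-2*z) + C2*exp(2*z)


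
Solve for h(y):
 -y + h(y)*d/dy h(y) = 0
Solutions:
 h(y) = -sqrt(C1 + y^2)
 h(y) = sqrt(C1 + y^2)


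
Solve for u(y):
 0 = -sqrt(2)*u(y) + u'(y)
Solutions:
 u(y) = C1*exp(sqrt(2)*y)


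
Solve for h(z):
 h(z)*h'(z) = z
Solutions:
 h(z) = -sqrt(C1 + z^2)
 h(z) = sqrt(C1 + z^2)


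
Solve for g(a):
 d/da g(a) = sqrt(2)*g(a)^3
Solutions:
 g(a) = -sqrt(2)*sqrt(-1/(C1 + sqrt(2)*a))/2
 g(a) = sqrt(2)*sqrt(-1/(C1 + sqrt(2)*a))/2


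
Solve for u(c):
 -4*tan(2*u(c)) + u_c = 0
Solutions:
 u(c) = -asin(C1*exp(8*c))/2 + pi/2
 u(c) = asin(C1*exp(8*c))/2


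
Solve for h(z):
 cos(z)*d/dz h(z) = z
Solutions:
 h(z) = C1 + Integral(z/cos(z), z)


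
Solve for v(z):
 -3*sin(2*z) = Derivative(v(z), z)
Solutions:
 v(z) = C1 + 3*cos(2*z)/2


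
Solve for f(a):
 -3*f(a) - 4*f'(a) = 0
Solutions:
 f(a) = C1*exp(-3*a/4)


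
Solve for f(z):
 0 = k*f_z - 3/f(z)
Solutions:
 f(z) = -sqrt(C1 + 6*z/k)
 f(z) = sqrt(C1 + 6*z/k)


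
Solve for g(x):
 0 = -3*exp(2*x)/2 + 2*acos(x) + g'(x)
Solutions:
 g(x) = C1 - 2*x*acos(x) + 2*sqrt(1 - x^2) + 3*exp(2*x)/4


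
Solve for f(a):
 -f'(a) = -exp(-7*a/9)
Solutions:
 f(a) = C1 - 9*exp(-7*a/9)/7


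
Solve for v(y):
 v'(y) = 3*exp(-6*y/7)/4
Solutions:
 v(y) = C1 - 7*exp(-6*y/7)/8


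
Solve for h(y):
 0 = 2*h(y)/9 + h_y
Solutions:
 h(y) = C1*exp(-2*y/9)


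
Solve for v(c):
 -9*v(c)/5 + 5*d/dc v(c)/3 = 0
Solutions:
 v(c) = C1*exp(27*c/25)


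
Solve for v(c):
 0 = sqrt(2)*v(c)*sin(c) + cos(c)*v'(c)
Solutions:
 v(c) = C1*cos(c)^(sqrt(2))


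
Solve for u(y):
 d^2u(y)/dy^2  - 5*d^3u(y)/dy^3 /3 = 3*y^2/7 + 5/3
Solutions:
 u(y) = C1 + C2*y + C3*exp(3*y/5) + y^4/28 + 5*y^3/21 + 85*y^2/42


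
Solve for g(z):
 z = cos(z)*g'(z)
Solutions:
 g(z) = C1 + Integral(z/cos(z), z)


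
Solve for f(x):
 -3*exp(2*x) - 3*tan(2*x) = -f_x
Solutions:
 f(x) = C1 + 3*exp(2*x)/2 - 3*log(cos(2*x))/2


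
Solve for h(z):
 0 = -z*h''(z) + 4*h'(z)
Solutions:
 h(z) = C1 + C2*z^5


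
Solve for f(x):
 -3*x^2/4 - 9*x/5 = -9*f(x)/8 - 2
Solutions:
 f(x) = 2*x^2/3 + 8*x/5 - 16/9


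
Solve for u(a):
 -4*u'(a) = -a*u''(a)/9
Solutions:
 u(a) = C1 + C2*a^37


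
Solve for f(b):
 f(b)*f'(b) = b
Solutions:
 f(b) = -sqrt(C1 + b^2)
 f(b) = sqrt(C1 + b^2)


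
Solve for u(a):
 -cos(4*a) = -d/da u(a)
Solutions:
 u(a) = C1 + sin(4*a)/4


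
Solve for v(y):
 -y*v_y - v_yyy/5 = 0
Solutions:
 v(y) = C1 + Integral(C2*airyai(-5^(1/3)*y) + C3*airybi(-5^(1/3)*y), y)


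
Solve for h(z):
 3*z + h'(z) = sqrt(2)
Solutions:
 h(z) = C1 - 3*z^2/2 + sqrt(2)*z


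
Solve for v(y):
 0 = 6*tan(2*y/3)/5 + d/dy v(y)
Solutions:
 v(y) = C1 + 9*log(cos(2*y/3))/5


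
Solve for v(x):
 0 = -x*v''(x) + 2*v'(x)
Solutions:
 v(x) = C1 + C2*x^3


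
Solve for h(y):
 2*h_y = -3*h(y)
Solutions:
 h(y) = C1*exp(-3*y/2)


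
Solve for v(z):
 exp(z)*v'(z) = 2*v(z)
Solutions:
 v(z) = C1*exp(-2*exp(-z))


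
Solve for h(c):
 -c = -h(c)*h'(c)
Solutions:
 h(c) = -sqrt(C1 + c^2)
 h(c) = sqrt(C1 + c^2)


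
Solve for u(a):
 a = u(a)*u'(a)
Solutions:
 u(a) = -sqrt(C1 + a^2)
 u(a) = sqrt(C1 + a^2)


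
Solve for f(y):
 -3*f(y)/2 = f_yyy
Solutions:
 f(y) = C3*exp(-2^(2/3)*3^(1/3)*y/2) + (C1*sin(2^(2/3)*3^(5/6)*y/4) + C2*cos(2^(2/3)*3^(5/6)*y/4))*exp(2^(2/3)*3^(1/3)*y/4)


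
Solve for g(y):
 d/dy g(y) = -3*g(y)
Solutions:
 g(y) = C1*exp(-3*y)


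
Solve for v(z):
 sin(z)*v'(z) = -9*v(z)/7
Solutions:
 v(z) = C1*(cos(z) + 1)^(9/14)/(cos(z) - 1)^(9/14)


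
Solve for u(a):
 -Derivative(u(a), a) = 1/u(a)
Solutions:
 u(a) = -sqrt(C1 - 2*a)
 u(a) = sqrt(C1 - 2*a)


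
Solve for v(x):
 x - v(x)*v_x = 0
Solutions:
 v(x) = -sqrt(C1 + x^2)
 v(x) = sqrt(C1 + x^2)


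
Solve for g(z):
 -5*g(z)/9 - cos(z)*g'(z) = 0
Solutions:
 g(z) = C1*(sin(z) - 1)^(5/18)/(sin(z) + 1)^(5/18)


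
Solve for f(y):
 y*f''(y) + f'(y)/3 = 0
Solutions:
 f(y) = C1 + C2*y^(2/3)


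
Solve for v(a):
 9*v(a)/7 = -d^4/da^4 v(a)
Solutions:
 v(a) = (C1*sin(sqrt(6)*7^(3/4)*a/14) + C2*cos(sqrt(6)*7^(3/4)*a/14))*exp(-sqrt(6)*7^(3/4)*a/14) + (C3*sin(sqrt(6)*7^(3/4)*a/14) + C4*cos(sqrt(6)*7^(3/4)*a/14))*exp(sqrt(6)*7^(3/4)*a/14)


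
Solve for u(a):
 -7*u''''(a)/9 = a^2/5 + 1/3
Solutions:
 u(a) = C1 + C2*a + C3*a^2 + C4*a^3 - a^6/1400 - a^4/56


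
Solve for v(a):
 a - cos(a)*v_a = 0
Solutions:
 v(a) = C1 + Integral(a/cos(a), a)


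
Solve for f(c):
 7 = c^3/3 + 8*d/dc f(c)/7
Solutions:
 f(c) = C1 - 7*c^4/96 + 49*c/8


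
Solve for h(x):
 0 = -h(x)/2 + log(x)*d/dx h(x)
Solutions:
 h(x) = C1*exp(li(x)/2)


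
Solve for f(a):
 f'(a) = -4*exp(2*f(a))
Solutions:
 f(a) = log(-sqrt(-1/(C1 - 4*a))) - log(2)/2
 f(a) = log(-1/(C1 - 4*a))/2 - log(2)/2


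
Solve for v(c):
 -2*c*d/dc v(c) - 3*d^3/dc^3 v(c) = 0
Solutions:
 v(c) = C1 + Integral(C2*airyai(-2^(1/3)*3^(2/3)*c/3) + C3*airybi(-2^(1/3)*3^(2/3)*c/3), c)


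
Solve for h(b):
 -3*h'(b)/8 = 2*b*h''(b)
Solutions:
 h(b) = C1 + C2*b^(13/16)


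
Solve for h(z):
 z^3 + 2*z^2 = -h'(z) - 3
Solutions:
 h(z) = C1 - z^4/4 - 2*z^3/3 - 3*z


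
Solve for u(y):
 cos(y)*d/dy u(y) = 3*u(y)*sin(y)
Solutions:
 u(y) = C1/cos(y)^3


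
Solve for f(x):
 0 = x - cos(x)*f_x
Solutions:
 f(x) = C1 + Integral(x/cos(x), x)


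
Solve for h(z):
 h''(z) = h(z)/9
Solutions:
 h(z) = C1*exp(-z/3) + C2*exp(z/3)


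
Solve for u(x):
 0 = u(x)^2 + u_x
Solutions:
 u(x) = 1/(C1 + x)


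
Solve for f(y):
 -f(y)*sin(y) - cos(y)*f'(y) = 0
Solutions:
 f(y) = C1*cos(y)


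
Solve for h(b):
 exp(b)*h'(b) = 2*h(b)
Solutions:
 h(b) = C1*exp(-2*exp(-b))


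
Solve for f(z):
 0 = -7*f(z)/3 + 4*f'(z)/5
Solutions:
 f(z) = C1*exp(35*z/12)


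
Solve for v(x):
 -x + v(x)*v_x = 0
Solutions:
 v(x) = -sqrt(C1 + x^2)
 v(x) = sqrt(C1 + x^2)


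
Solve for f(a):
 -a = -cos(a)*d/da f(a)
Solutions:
 f(a) = C1 + Integral(a/cos(a), a)


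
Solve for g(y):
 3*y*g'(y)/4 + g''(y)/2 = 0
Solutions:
 g(y) = C1 + C2*erf(sqrt(3)*y/2)


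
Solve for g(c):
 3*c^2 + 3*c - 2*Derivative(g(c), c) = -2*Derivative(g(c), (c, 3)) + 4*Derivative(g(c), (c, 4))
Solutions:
 g(c) = C1 + C2*exp(c*((6*sqrt(78) + 53)^(-1/3) + 2 + (6*sqrt(78) + 53)^(1/3))/12)*sin(sqrt(3)*c*(-(6*sqrt(78) + 53)^(1/3) + (6*sqrt(78) + 53)^(-1/3))/12) + C3*exp(c*((6*sqrt(78) + 53)^(-1/3) + 2 + (6*sqrt(78) + 53)^(1/3))/12)*cos(sqrt(3)*c*(-(6*sqrt(78) + 53)^(1/3) + (6*sqrt(78) + 53)^(-1/3))/12) + C4*exp(c*(-(6*sqrt(78) + 53)^(1/3) - 1/(6*sqrt(78) + 53)^(1/3) + 1)/6) + c^3/2 + 3*c^2/4 + 3*c


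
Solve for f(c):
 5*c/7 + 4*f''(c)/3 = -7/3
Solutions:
 f(c) = C1 + C2*c - 5*c^3/56 - 7*c^2/8


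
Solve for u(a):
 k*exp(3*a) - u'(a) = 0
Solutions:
 u(a) = C1 + k*exp(3*a)/3


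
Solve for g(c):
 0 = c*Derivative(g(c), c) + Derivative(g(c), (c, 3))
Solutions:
 g(c) = C1 + Integral(C2*airyai(-c) + C3*airybi(-c), c)


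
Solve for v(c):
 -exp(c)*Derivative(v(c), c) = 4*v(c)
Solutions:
 v(c) = C1*exp(4*exp(-c))


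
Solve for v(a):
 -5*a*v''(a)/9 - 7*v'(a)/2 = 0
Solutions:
 v(a) = C1 + C2/a^(53/10)


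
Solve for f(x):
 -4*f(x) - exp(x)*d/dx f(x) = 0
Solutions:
 f(x) = C1*exp(4*exp(-x))


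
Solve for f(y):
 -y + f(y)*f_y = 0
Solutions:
 f(y) = -sqrt(C1 + y^2)
 f(y) = sqrt(C1 + y^2)


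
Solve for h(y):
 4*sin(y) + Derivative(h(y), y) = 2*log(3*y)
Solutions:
 h(y) = C1 + 2*y*log(y) - 2*y + 2*y*log(3) + 4*cos(y)


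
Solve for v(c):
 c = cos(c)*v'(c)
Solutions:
 v(c) = C1 + Integral(c/cos(c), c)


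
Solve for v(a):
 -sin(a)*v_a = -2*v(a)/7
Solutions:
 v(a) = C1*(cos(a) - 1)^(1/7)/(cos(a) + 1)^(1/7)


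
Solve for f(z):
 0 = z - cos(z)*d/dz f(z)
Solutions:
 f(z) = C1 + Integral(z/cos(z), z)


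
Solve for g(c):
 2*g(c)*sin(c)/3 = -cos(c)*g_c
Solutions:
 g(c) = C1*cos(c)^(2/3)


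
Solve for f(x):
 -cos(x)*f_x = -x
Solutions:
 f(x) = C1 + Integral(x/cos(x), x)


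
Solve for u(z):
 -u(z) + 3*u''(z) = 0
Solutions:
 u(z) = C1*exp(-sqrt(3)*z/3) + C2*exp(sqrt(3)*z/3)


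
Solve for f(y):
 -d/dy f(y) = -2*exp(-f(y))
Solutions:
 f(y) = log(C1 + 2*y)


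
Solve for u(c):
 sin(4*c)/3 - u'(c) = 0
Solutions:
 u(c) = C1 - cos(4*c)/12


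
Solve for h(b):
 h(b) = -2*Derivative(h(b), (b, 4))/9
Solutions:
 h(b) = (C1*sin(2^(1/4)*sqrt(3)*b/2) + C2*cos(2^(1/4)*sqrt(3)*b/2))*exp(-2^(1/4)*sqrt(3)*b/2) + (C3*sin(2^(1/4)*sqrt(3)*b/2) + C4*cos(2^(1/4)*sqrt(3)*b/2))*exp(2^(1/4)*sqrt(3)*b/2)


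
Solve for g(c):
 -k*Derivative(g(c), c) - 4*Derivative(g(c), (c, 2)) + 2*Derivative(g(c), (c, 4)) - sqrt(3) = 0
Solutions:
 g(c) = C1 + C2*exp(c*(6^(1/3)*(-9*k + 2*sqrt(3)*sqrt(27*k^2/4 - 32))^(1/3)/12 - 2^(1/3)*3^(5/6)*I*(-9*k + 2*sqrt(3)*sqrt(27*k^2/4 - 32))^(1/3)/12 - 8/((-6^(1/3) + 2^(1/3)*3^(5/6)*I)*(-9*k + 2*sqrt(3)*sqrt(27*k^2/4 - 32))^(1/3)))) + C3*exp(c*(6^(1/3)*(-9*k + 2*sqrt(3)*sqrt(27*k^2/4 - 32))^(1/3)/12 + 2^(1/3)*3^(5/6)*I*(-9*k + 2*sqrt(3)*sqrt(27*k^2/4 - 32))^(1/3)/12 + 8/((6^(1/3) + 2^(1/3)*3^(5/6)*I)*(-9*k + 2*sqrt(3)*sqrt(27*k^2/4 - 32))^(1/3)))) + C4*exp(-6^(1/3)*c*((-9*k + 2*sqrt(3)*sqrt(27*k^2/4 - 32))^(1/3) + 4*6^(1/3)/(-9*k + 2*sqrt(3)*sqrt(27*k^2/4 - 32))^(1/3))/6) - sqrt(3)*c/k


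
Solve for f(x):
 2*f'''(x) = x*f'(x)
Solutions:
 f(x) = C1 + Integral(C2*airyai(2^(2/3)*x/2) + C3*airybi(2^(2/3)*x/2), x)


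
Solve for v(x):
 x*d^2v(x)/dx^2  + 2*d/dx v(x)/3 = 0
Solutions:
 v(x) = C1 + C2*x^(1/3)


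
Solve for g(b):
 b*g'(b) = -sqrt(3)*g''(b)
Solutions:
 g(b) = C1 + C2*erf(sqrt(2)*3^(3/4)*b/6)


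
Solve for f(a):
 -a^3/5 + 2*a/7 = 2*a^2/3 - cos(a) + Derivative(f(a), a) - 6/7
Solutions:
 f(a) = C1 - a^4/20 - 2*a^3/9 + a^2/7 + 6*a/7 + sin(a)


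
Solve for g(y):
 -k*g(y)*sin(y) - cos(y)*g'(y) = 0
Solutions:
 g(y) = C1*exp(k*log(cos(y)))


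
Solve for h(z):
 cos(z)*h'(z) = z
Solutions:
 h(z) = C1 + Integral(z/cos(z), z)


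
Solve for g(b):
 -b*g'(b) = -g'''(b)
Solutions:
 g(b) = C1 + Integral(C2*airyai(b) + C3*airybi(b), b)


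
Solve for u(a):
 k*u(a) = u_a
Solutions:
 u(a) = C1*exp(a*k)


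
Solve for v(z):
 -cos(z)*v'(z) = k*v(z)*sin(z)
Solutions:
 v(z) = C1*exp(k*log(cos(z)))


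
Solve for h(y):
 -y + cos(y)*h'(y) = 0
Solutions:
 h(y) = C1 + Integral(y/cos(y), y)


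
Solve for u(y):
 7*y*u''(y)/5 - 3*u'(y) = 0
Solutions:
 u(y) = C1 + C2*y^(22/7)


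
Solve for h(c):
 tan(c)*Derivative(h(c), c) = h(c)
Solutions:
 h(c) = C1*sin(c)


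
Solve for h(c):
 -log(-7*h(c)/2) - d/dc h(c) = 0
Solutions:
 Integral(1/(log(-_y) - log(2) + log(7)), (_y, h(c))) = C1 - c


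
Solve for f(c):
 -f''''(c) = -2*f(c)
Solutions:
 f(c) = C1*exp(-2^(1/4)*c) + C2*exp(2^(1/4)*c) + C3*sin(2^(1/4)*c) + C4*cos(2^(1/4)*c)


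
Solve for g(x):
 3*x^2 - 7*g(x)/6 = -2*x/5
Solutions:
 g(x) = 6*x*(15*x + 2)/35


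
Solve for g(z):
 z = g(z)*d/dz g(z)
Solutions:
 g(z) = -sqrt(C1 + z^2)
 g(z) = sqrt(C1 + z^2)


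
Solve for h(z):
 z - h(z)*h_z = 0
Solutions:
 h(z) = -sqrt(C1 + z^2)
 h(z) = sqrt(C1 + z^2)


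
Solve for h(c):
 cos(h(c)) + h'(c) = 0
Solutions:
 h(c) = pi - asin((C1 + exp(2*c))/(C1 - exp(2*c)))
 h(c) = asin((C1 + exp(2*c))/(C1 - exp(2*c)))


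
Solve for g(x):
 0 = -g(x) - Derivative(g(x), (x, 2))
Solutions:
 g(x) = C1*sin(x) + C2*cos(x)


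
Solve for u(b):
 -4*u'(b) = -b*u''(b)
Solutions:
 u(b) = C1 + C2*b^5


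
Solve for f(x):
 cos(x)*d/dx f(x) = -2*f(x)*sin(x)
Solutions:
 f(x) = C1*cos(x)^2


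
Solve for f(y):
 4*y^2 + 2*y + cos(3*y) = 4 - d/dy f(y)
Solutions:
 f(y) = C1 - 4*y^3/3 - y^2 + 4*y - sin(3*y)/3


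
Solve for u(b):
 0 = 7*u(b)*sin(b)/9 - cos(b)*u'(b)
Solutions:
 u(b) = C1/cos(b)^(7/9)


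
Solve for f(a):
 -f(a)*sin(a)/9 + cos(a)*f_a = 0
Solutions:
 f(a) = C1/cos(a)^(1/9)


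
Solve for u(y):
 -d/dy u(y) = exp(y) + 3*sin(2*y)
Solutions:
 u(y) = C1 - exp(y) + 3*cos(2*y)/2


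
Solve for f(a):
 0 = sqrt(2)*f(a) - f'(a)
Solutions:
 f(a) = C1*exp(sqrt(2)*a)


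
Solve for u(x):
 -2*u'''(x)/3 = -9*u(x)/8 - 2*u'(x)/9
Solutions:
 u(x) = C1*exp(-2^(1/3)*x*(8*2^(1/3)/(sqrt(530417) + 729)^(1/3) + (sqrt(530417) + 729)^(1/3))/24)*sin(2^(1/3)*sqrt(3)*x*(-(sqrt(530417) + 729)^(1/3) + 8*2^(1/3)/(sqrt(530417) + 729)^(1/3))/24) + C2*exp(-2^(1/3)*x*(8*2^(1/3)/(sqrt(530417) + 729)^(1/3) + (sqrt(530417) + 729)^(1/3))/24)*cos(2^(1/3)*sqrt(3)*x*(-(sqrt(530417) + 729)^(1/3) + 8*2^(1/3)/(sqrt(530417) + 729)^(1/3))/24) + C3*exp(2^(1/3)*x*(8*2^(1/3)/(sqrt(530417) + 729)^(1/3) + (sqrt(530417) + 729)^(1/3))/12)


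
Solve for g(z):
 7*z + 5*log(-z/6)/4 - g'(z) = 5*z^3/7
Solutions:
 g(z) = C1 - 5*z^4/28 + 7*z^2/2 + 5*z*log(-z)/4 + 5*z*(-log(6) - 1)/4


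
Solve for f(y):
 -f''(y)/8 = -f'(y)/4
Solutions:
 f(y) = C1 + C2*exp(2*y)


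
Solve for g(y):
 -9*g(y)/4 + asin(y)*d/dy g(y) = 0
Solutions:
 g(y) = C1*exp(9*Integral(1/asin(y), y)/4)


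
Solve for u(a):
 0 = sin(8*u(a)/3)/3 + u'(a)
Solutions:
 a/3 + 3*log(cos(8*u(a)/3) - 1)/16 - 3*log(cos(8*u(a)/3) + 1)/16 = C1


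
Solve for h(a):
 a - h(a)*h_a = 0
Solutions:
 h(a) = -sqrt(C1 + a^2)
 h(a) = sqrt(C1 + a^2)


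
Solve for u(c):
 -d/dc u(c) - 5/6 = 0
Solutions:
 u(c) = C1 - 5*c/6


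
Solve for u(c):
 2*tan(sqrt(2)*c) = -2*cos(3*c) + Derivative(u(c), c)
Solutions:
 u(c) = C1 - sqrt(2)*log(cos(sqrt(2)*c)) + 2*sin(3*c)/3


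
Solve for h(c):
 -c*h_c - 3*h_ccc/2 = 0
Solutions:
 h(c) = C1 + Integral(C2*airyai(-2^(1/3)*3^(2/3)*c/3) + C3*airybi(-2^(1/3)*3^(2/3)*c/3), c)


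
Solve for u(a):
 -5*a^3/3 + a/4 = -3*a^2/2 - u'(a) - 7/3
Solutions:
 u(a) = C1 + 5*a^4/12 - a^3/2 - a^2/8 - 7*a/3


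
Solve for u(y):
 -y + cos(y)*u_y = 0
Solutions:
 u(y) = C1 + Integral(y/cos(y), y)


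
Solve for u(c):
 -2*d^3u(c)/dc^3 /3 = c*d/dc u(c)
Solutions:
 u(c) = C1 + Integral(C2*airyai(-2^(2/3)*3^(1/3)*c/2) + C3*airybi(-2^(2/3)*3^(1/3)*c/2), c)


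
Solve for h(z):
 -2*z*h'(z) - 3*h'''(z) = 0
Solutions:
 h(z) = C1 + Integral(C2*airyai(-2^(1/3)*3^(2/3)*z/3) + C3*airybi(-2^(1/3)*3^(2/3)*z/3), z)


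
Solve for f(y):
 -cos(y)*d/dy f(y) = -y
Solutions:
 f(y) = C1 + Integral(y/cos(y), y)


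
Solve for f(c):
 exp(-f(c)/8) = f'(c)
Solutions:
 f(c) = 8*log(C1 + c/8)


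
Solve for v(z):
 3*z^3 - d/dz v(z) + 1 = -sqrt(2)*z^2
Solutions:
 v(z) = C1 + 3*z^4/4 + sqrt(2)*z^3/3 + z


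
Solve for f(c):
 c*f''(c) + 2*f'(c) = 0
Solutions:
 f(c) = C1 + C2/c


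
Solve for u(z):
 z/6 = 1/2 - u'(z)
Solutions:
 u(z) = C1 - z^2/12 + z/2


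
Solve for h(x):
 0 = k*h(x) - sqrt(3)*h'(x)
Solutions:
 h(x) = C1*exp(sqrt(3)*k*x/3)


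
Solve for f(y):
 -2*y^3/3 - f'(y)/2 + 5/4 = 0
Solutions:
 f(y) = C1 - y^4/3 + 5*y/2


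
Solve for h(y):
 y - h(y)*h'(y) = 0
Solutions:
 h(y) = -sqrt(C1 + y^2)
 h(y) = sqrt(C1 + y^2)


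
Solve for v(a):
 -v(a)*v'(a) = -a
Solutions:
 v(a) = -sqrt(C1 + a^2)
 v(a) = sqrt(C1 + a^2)


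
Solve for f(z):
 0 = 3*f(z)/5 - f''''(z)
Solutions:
 f(z) = C1*exp(-3^(1/4)*5^(3/4)*z/5) + C2*exp(3^(1/4)*5^(3/4)*z/5) + C3*sin(3^(1/4)*5^(3/4)*z/5) + C4*cos(3^(1/4)*5^(3/4)*z/5)


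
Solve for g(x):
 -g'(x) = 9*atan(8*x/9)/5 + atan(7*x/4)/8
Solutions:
 g(x) = C1 - 9*x*atan(8*x/9)/5 - x*atan(7*x/4)/8 + log(49*x^2 + 16)/28 + 81*log(64*x^2 + 81)/80


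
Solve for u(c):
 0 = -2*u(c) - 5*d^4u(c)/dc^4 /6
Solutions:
 u(c) = (C1*sin(3^(1/4)*5^(3/4)*c/5) + C2*cos(3^(1/4)*5^(3/4)*c/5))*exp(-3^(1/4)*5^(3/4)*c/5) + (C3*sin(3^(1/4)*5^(3/4)*c/5) + C4*cos(3^(1/4)*5^(3/4)*c/5))*exp(3^(1/4)*5^(3/4)*c/5)


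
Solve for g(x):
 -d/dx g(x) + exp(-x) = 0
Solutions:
 g(x) = C1 - exp(-x)


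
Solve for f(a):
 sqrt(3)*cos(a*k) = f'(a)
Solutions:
 f(a) = C1 + sqrt(3)*sin(a*k)/k


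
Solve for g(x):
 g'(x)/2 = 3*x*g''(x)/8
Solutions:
 g(x) = C1 + C2*x^(7/3)


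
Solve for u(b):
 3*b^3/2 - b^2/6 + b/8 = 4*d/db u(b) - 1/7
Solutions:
 u(b) = C1 + 3*b^4/32 - b^3/72 + b^2/64 + b/28


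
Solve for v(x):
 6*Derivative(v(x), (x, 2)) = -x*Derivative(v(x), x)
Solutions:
 v(x) = C1 + C2*erf(sqrt(3)*x/6)


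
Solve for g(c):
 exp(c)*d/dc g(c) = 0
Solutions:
 g(c) = C1


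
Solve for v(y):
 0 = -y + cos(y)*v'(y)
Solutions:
 v(y) = C1 + Integral(y/cos(y), y)


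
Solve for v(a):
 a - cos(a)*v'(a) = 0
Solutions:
 v(a) = C1 + Integral(a/cos(a), a)


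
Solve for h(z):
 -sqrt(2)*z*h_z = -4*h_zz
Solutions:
 h(z) = C1 + C2*erfi(2^(3/4)*z/4)


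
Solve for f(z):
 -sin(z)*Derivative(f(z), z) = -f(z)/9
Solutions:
 f(z) = C1*(cos(z) - 1)^(1/18)/(cos(z) + 1)^(1/18)


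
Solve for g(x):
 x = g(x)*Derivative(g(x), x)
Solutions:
 g(x) = -sqrt(C1 + x^2)
 g(x) = sqrt(C1 + x^2)


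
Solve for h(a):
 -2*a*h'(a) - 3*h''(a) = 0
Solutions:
 h(a) = C1 + C2*erf(sqrt(3)*a/3)


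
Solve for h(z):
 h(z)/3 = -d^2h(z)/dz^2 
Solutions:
 h(z) = C1*sin(sqrt(3)*z/3) + C2*cos(sqrt(3)*z/3)


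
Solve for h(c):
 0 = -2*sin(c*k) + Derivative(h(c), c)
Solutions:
 h(c) = C1 - 2*cos(c*k)/k


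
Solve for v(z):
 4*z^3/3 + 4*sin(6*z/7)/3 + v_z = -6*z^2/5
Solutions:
 v(z) = C1 - z^4/3 - 2*z^3/5 + 14*cos(6*z/7)/9


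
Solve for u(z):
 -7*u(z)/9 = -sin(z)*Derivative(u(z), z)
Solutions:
 u(z) = C1*(cos(z) - 1)^(7/18)/(cos(z) + 1)^(7/18)


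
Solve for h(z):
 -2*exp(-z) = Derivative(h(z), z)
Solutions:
 h(z) = C1 + 2*exp(-z)


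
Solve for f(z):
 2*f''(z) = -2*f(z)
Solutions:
 f(z) = C1*sin(z) + C2*cos(z)


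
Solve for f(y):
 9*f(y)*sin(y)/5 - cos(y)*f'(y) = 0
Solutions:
 f(y) = C1/cos(y)^(9/5)


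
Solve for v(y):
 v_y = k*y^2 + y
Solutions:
 v(y) = C1 + k*y^3/3 + y^2/2


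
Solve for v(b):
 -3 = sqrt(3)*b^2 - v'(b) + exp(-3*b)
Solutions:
 v(b) = C1 + sqrt(3)*b^3/3 + 3*b - exp(-3*b)/3


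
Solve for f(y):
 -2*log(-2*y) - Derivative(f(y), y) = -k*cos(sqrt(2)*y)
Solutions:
 f(y) = C1 + sqrt(2)*k*sin(sqrt(2)*y)/2 - 2*y*log(-y) - 2*y*log(2) + 2*y


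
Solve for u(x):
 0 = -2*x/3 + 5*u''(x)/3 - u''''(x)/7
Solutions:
 u(x) = C1 + C2*x + C3*exp(-sqrt(105)*x/3) + C4*exp(sqrt(105)*x/3) + x^3/15


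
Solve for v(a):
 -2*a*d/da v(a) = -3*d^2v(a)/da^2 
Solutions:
 v(a) = C1 + C2*erfi(sqrt(3)*a/3)


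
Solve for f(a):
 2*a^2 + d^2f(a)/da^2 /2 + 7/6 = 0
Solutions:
 f(a) = C1 + C2*a - a^4/3 - 7*a^2/6


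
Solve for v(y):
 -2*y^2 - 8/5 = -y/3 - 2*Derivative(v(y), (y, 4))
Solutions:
 v(y) = C1 + C2*y + C3*y^2 + C4*y^3 + y^6/360 - y^5/720 + y^4/30


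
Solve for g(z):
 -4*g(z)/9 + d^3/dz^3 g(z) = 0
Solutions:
 g(z) = C3*exp(2^(2/3)*3^(1/3)*z/3) + (C1*sin(2^(2/3)*3^(5/6)*z/6) + C2*cos(2^(2/3)*3^(5/6)*z/6))*exp(-2^(2/3)*3^(1/3)*z/6)


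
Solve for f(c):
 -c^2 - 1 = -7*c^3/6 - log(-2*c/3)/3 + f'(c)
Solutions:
 f(c) = C1 + 7*c^4/24 - c^3/3 + c*log(-c)/3 + c*(-4 - log(3) + log(2))/3


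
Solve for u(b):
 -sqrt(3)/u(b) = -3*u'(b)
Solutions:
 u(b) = -sqrt(C1 + 6*sqrt(3)*b)/3
 u(b) = sqrt(C1 + 6*sqrt(3)*b)/3


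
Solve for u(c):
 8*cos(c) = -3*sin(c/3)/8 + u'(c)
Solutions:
 u(c) = C1 + 8*sin(c) - 9*cos(c/3)/8


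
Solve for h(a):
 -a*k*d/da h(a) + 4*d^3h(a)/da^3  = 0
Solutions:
 h(a) = C1 + Integral(C2*airyai(2^(1/3)*a*k^(1/3)/2) + C3*airybi(2^(1/3)*a*k^(1/3)/2), a)


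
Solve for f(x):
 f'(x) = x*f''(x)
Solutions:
 f(x) = C1 + C2*x^2


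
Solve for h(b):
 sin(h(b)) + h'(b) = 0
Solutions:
 h(b) = -acos((-C1 - exp(2*b))/(C1 - exp(2*b))) + 2*pi
 h(b) = acos((-C1 - exp(2*b))/(C1 - exp(2*b)))


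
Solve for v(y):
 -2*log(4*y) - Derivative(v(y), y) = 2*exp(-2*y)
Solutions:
 v(y) = C1 - 2*y*log(y) + 2*y*(1 - 2*log(2)) + exp(-2*y)


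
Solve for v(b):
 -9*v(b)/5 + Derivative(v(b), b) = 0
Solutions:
 v(b) = C1*exp(9*b/5)


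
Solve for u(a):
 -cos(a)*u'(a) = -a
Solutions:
 u(a) = C1 + Integral(a/cos(a), a)


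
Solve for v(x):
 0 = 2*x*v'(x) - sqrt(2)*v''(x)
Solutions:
 v(x) = C1 + C2*erfi(2^(3/4)*x/2)


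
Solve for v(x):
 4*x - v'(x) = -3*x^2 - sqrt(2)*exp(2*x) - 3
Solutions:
 v(x) = C1 + x^3 + 2*x^2 + 3*x + sqrt(2)*exp(2*x)/2


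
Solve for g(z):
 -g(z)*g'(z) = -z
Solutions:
 g(z) = -sqrt(C1 + z^2)
 g(z) = sqrt(C1 + z^2)


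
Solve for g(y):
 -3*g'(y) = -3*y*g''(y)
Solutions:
 g(y) = C1 + C2*y^2


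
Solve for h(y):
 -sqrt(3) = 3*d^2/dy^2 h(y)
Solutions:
 h(y) = C1 + C2*y - sqrt(3)*y^2/6


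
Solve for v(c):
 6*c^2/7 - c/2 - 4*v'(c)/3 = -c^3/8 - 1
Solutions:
 v(c) = C1 + 3*c^4/128 + 3*c^3/14 - 3*c^2/16 + 3*c/4


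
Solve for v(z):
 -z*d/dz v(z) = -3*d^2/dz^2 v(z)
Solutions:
 v(z) = C1 + C2*erfi(sqrt(6)*z/6)


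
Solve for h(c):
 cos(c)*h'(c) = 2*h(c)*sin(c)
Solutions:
 h(c) = C1/cos(c)^2


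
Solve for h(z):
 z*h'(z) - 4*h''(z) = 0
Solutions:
 h(z) = C1 + C2*erfi(sqrt(2)*z/4)


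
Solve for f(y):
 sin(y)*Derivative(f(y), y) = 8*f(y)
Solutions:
 f(y) = C1*(cos(y)^4 - 4*cos(y)^3 + 6*cos(y)^2 - 4*cos(y) + 1)/(cos(y)^4 + 4*cos(y)^3 + 6*cos(y)^2 + 4*cos(y) + 1)


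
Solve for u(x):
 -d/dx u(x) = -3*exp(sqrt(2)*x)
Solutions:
 u(x) = C1 + 3*sqrt(2)*exp(sqrt(2)*x)/2


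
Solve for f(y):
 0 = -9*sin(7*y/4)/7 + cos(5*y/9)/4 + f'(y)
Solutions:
 f(y) = C1 - 9*sin(5*y/9)/20 - 36*cos(7*y/4)/49


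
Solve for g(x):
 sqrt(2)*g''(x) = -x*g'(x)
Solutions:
 g(x) = C1 + C2*erf(2^(1/4)*x/2)


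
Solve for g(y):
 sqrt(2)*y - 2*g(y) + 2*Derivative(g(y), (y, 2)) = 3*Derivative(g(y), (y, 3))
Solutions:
 g(y) = C1*exp(y*(4/(9*sqrt(681) + 235)^(1/3) + 4 + (9*sqrt(681) + 235)^(1/3))/18)*sin(sqrt(3)*y*(-(9*sqrt(681) + 235)^(1/3) + 4/(9*sqrt(681) + 235)^(1/3))/18) + C2*exp(y*(4/(9*sqrt(681) + 235)^(1/3) + 4 + (9*sqrt(681) + 235)^(1/3))/18)*cos(sqrt(3)*y*(-(9*sqrt(681) + 235)^(1/3) + 4/(9*sqrt(681) + 235)^(1/3))/18) + C3*exp(y*(-(9*sqrt(681) + 235)^(1/3) - 4/(9*sqrt(681) + 235)^(1/3) + 2)/9) + sqrt(2)*y/2


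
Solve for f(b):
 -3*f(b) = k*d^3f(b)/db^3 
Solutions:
 f(b) = C1*exp(3^(1/3)*b*(-1/k)^(1/3)) + C2*exp(b*(-1/k)^(1/3)*(-3^(1/3) + 3^(5/6)*I)/2) + C3*exp(-b*(-1/k)^(1/3)*(3^(1/3) + 3^(5/6)*I)/2)


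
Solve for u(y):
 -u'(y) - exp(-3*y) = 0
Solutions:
 u(y) = C1 + exp(-3*y)/3


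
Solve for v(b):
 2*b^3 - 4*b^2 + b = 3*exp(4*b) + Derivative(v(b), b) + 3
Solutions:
 v(b) = C1 + b^4/2 - 4*b^3/3 + b^2/2 - 3*b - 3*exp(4*b)/4


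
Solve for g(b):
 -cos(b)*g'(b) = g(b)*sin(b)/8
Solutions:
 g(b) = C1*cos(b)^(1/8)


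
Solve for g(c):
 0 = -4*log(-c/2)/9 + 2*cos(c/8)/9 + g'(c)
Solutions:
 g(c) = C1 + 4*c*log(-c)/9 - 4*c/9 - 4*c*log(2)/9 - 16*sin(c/8)/9


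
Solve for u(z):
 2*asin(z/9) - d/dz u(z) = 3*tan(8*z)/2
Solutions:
 u(z) = C1 + 2*z*asin(z/9) + 2*sqrt(81 - z^2) + 3*log(cos(8*z))/16


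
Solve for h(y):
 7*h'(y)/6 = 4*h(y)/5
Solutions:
 h(y) = C1*exp(24*y/35)


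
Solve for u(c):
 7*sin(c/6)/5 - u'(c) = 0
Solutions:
 u(c) = C1 - 42*cos(c/6)/5


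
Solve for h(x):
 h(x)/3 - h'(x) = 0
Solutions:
 h(x) = C1*exp(x/3)


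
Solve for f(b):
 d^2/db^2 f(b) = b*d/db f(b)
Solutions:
 f(b) = C1 + C2*erfi(sqrt(2)*b/2)


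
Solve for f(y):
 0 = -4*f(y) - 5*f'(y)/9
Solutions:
 f(y) = C1*exp(-36*y/5)


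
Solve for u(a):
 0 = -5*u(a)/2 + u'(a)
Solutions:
 u(a) = C1*exp(5*a/2)


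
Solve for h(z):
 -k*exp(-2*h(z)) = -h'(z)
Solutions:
 h(z) = log(-sqrt(C1 + 2*k*z))
 h(z) = log(C1 + 2*k*z)/2


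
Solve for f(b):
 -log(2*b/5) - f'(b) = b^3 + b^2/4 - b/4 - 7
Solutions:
 f(b) = C1 - b^4/4 - b^3/12 + b^2/8 - b*log(b) + b*log(5/2) + 8*b


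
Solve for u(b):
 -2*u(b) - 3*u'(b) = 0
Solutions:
 u(b) = C1*exp(-2*b/3)


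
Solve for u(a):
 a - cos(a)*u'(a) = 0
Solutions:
 u(a) = C1 + Integral(a/cos(a), a)


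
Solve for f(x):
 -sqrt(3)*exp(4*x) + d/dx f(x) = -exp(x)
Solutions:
 f(x) = C1 + sqrt(3)*exp(4*x)/4 - exp(x)


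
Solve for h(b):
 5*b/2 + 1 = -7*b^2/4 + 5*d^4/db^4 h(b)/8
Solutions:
 h(b) = C1 + C2*b + C3*b^2 + C4*b^3 + 7*b^6/900 + b^5/30 + b^4/15


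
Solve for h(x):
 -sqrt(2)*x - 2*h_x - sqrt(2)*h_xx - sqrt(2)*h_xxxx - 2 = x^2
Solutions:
 h(x) = C1 + C2*exp(2^(1/6)*3^(1/3)*x*(-2*3^(1/3)/(9 + sqrt(87))^(1/3) + 2^(2/3)*(9 + sqrt(87))^(1/3))/12)*sin(6^(1/6)*x*(6/(9 + sqrt(87))^(1/3) + 6^(2/3)*(9 + sqrt(87))^(1/3))/12) + C3*exp(2^(1/6)*3^(1/3)*x*(-2*3^(1/3)/(9 + sqrt(87))^(1/3) + 2^(2/3)*(9 + sqrt(87))^(1/3))/12)*cos(6^(1/6)*x*(6/(9 + sqrt(87))^(1/3) + 6^(2/3)*(9 + sqrt(87))^(1/3))/12) + C4*exp(-2^(1/6)*3^(1/3)*x*(-2*3^(1/3)/(9 + sqrt(87))^(1/3) + 2^(2/3)*(9 + sqrt(87))^(1/3))/6) - x^3/6 - x


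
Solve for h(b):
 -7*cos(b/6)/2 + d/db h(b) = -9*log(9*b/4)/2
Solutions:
 h(b) = C1 - 9*b*log(b)/2 - 9*b*log(3) + 9*b/2 + 9*b*log(2) + 21*sin(b/6)


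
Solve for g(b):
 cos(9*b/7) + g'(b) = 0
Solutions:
 g(b) = C1 - 7*sin(9*b/7)/9


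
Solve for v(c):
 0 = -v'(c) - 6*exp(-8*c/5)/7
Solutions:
 v(c) = C1 + 15*exp(-8*c/5)/28


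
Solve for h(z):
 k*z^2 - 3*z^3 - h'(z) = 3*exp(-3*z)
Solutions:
 h(z) = C1 + k*z^3/3 - 3*z^4/4 + exp(-3*z)


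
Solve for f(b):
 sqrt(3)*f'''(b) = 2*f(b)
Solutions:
 f(b) = C3*exp(2^(1/3)*3^(5/6)*b/3) + (C1*sin(6^(1/3)*b/2) + C2*cos(6^(1/3)*b/2))*exp(-2^(1/3)*3^(5/6)*b/6)


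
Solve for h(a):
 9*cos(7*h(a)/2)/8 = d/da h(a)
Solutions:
 -9*a/8 - log(sin(7*h(a)/2) - 1)/7 + log(sin(7*h(a)/2) + 1)/7 = C1


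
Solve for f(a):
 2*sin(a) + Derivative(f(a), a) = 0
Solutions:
 f(a) = C1 + 2*cos(a)


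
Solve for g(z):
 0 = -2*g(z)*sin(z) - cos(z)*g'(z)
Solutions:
 g(z) = C1*cos(z)^2


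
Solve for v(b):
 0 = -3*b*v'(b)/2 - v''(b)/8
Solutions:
 v(b) = C1 + C2*erf(sqrt(6)*b)


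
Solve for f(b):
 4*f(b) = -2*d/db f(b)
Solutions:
 f(b) = C1*exp(-2*b)


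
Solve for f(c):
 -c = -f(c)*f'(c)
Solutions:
 f(c) = -sqrt(C1 + c^2)
 f(c) = sqrt(C1 + c^2)


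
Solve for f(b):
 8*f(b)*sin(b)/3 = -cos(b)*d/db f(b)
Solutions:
 f(b) = C1*cos(b)^(8/3)


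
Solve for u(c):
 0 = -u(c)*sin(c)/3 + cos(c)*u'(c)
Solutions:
 u(c) = C1/cos(c)^(1/3)


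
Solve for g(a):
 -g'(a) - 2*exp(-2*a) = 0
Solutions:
 g(a) = C1 + exp(-2*a)


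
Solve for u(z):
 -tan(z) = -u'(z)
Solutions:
 u(z) = C1 - log(cos(z))


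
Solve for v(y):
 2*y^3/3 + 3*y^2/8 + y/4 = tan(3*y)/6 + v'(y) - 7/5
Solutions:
 v(y) = C1 + y^4/6 + y^3/8 + y^2/8 + 7*y/5 + log(cos(3*y))/18


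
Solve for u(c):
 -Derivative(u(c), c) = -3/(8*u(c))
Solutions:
 u(c) = -sqrt(C1 + 3*c)/2
 u(c) = sqrt(C1 + 3*c)/2


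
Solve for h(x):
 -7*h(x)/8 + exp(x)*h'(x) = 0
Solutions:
 h(x) = C1*exp(-7*exp(-x)/8)


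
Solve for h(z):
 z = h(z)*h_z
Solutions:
 h(z) = -sqrt(C1 + z^2)
 h(z) = sqrt(C1 + z^2)


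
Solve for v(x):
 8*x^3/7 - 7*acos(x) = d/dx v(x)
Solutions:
 v(x) = C1 + 2*x^4/7 - 7*x*acos(x) + 7*sqrt(1 - x^2)


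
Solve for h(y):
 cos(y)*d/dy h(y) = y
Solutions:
 h(y) = C1 + Integral(y/cos(y), y)


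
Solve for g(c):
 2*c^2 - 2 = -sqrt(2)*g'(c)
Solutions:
 g(c) = C1 - sqrt(2)*c^3/3 + sqrt(2)*c


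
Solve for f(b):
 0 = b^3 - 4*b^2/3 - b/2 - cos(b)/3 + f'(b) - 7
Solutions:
 f(b) = C1 - b^4/4 + 4*b^3/9 + b^2/4 + 7*b + sin(b)/3


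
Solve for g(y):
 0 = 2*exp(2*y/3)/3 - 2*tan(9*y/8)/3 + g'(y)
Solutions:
 g(y) = C1 - exp(2*y/3) - 16*log(cos(9*y/8))/27


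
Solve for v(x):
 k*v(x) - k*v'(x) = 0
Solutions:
 v(x) = C1*exp(x)


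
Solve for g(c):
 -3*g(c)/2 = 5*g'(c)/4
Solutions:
 g(c) = C1*exp(-6*c/5)


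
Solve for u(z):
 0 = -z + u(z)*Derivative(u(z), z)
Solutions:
 u(z) = -sqrt(C1 + z^2)
 u(z) = sqrt(C1 + z^2)


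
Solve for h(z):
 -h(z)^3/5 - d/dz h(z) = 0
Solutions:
 h(z) = -sqrt(10)*sqrt(-1/(C1 - z))/2
 h(z) = sqrt(10)*sqrt(-1/(C1 - z))/2


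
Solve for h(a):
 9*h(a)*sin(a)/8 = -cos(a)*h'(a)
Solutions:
 h(a) = C1*cos(a)^(9/8)


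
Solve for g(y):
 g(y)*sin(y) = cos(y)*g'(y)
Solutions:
 g(y) = C1/cos(y)


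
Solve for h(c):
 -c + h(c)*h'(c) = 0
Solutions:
 h(c) = -sqrt(C1 + c^2)
 h(c) = sqrt(C1 + c^2)


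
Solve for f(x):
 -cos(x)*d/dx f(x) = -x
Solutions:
 f(x) = C1 + Integral(x/cos(x), x)


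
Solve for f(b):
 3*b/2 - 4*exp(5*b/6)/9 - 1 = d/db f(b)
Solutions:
 f(b) = C1 + 3*b^2/4 - b - 8*exp(5*b/6)/15


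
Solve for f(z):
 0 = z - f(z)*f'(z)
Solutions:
 f(z) = -sqrt(C1 + z^2)
 f(z) = sqrt(C1 + z^2)


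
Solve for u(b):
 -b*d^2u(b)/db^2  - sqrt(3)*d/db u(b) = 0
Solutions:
 u(b) = C1 + C2*b^(1 - sqrt(3))


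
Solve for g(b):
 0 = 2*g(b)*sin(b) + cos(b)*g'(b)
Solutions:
 g(b) = C1*cos(b)^2


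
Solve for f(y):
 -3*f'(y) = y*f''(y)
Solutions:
 f(y) = C1 + C2/y^2


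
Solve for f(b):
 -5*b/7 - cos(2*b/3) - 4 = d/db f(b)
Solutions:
 f(b) = C1 - 5*b^2/14 - 4*b - 3*sin(2*b/3)/2


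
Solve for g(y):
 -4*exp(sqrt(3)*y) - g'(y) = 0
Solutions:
 g(y) = C1 - 4*sqrt(3)*exp(sqrt(3)*y)/3


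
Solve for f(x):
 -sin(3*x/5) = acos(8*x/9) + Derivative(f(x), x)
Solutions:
 f(x) = C1 - x*acos(8*x/9) + sqrt(81 - 64*x^2)/8 + 5*cos(3*x/5)/3


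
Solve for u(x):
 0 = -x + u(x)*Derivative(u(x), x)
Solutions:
 u(x) = -sqrt(C1 + x^2)
 u(x) = sqrt(C1 + x^2)


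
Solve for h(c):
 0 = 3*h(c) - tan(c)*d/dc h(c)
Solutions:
 h(c) = C1*sin(c)^3


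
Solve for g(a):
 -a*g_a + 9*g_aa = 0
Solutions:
 g(a) = C1 + C2*erfi(sqrt(2)*a/6)


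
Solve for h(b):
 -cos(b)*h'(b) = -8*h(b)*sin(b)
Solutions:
 h(b) = C1/cos(b)^8


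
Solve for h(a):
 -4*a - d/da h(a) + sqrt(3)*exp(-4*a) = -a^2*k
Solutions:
 h(a) = C1 + a^3*k/3 - 2*a^2 - sqrt(3)*exp(-4*a)/4


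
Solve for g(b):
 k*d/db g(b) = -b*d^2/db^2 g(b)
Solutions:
 g(b) = C1 + b^(1 - re(k))*(C2*sin(log(b)*Abs(im(k))) + C3*cos(log(b)*im(k)))


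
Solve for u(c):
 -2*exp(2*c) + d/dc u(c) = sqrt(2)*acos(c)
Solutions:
 u(c) = C1 + sqrt(2)*(c*acos(c) - sqrt(1 - c^2)) + exp(2*c)


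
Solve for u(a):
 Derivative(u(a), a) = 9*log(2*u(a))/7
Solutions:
 -7*Integral(1/(log(_y) + log(2)), (_y, u(a)))/9 = C1 - a


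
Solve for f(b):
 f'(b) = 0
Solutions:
 f(b) = C1


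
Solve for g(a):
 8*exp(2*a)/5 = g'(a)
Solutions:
 g(a) = C1 + 4*exp(2*a)/5


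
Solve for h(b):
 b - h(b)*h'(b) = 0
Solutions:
 h(b) = -sqrt(C1 + b^2)
 h(b) = sqrt(C1 + b^2)


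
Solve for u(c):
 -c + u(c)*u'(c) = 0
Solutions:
 u(c) = -sqrt(C1 + c^2)
 u(c) = sqrt(C1 + c^2)


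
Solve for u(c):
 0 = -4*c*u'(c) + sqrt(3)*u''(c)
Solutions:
 u(c) = C1 + C2*erfi(sqrt(2)*3^(3/4)*c/3)


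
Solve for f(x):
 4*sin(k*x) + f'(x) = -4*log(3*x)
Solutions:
 f(x) = C1 - 4*x*log(x) - 4*x*log(3) + 4*x - 4*Piecewise((-cos(k*x)/k, Ne(k, 0)), (0, True))


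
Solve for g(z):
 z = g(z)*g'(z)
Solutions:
 g(z) = -sqrt(C1 + z^2)
 g(z) = sqrt(C1 + z^2)


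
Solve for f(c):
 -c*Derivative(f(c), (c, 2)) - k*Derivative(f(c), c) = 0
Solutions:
 f(c) = C1 + c^(1 - re(k))*(C2*sin(log(c)*Abs(im(k))) + C3*cos(log(c)*im(k)))


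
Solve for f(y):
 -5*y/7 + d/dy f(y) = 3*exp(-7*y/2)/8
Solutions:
 f(y) = C1 + 5*y^2/14 - 3*exp(-7*y/2)/28


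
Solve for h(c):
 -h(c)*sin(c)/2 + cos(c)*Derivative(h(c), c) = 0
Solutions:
 h(c) = C1/sqrt(cos(c))


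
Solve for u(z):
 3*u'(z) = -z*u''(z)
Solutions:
 u(z) = C1 + C2/z^2


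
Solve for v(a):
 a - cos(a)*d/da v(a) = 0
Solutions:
 v(a) = C1 + Integral(a/cos(a), a)


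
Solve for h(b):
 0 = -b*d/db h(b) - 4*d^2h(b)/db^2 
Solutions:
 h(b) = C1 + C2*erf(sqrt(2)*b/4)


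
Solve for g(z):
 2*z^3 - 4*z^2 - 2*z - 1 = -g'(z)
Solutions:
 g(z) = C1 - z^4/2 + 4*z^3/3 + z^2 + z


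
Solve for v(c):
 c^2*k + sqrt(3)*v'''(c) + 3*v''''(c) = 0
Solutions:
 v(c) = C1 + C2*c + C3*c^2 + C4*exp(-sqrt(3)*c/3) - sqrt(3)*c^5*k/180 + c^4*k/12 - sqrt(3)*c^3*k/3


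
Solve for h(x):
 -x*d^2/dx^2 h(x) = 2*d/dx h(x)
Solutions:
 h(x) = C1 + C2/x


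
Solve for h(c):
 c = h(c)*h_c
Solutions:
 h(c) = -sqrt(C1 + c^2)
 h(c) = sqrt(C1 + c^2)


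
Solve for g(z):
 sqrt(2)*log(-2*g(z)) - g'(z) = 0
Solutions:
 -sqrt(2)*Integral(1/(log(-_y) + log(2)), (_y, g(z)))/2 = C1 - z


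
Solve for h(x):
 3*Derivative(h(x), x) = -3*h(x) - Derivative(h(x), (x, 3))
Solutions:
 h(x) = C1*exp(2^(1/3)*x*(-2/(3 + sqrt(13))^(1/3) + 2^(1/3)*(3 + sqrt(13))^(1/3))/4)*sin(2^(1/3)*sqrt(3)*x*(2/(3 + sqrt(13))^(1/3) + 2^(1/3)*(3 + sqrt(13))^(1/3))/4) + C2*exp(2^(1/3)*x*(-2/(3 + sqrt(13))^(1/3) + 2^(1/3)*(3 + sqrt(13))^(1/3))/4)*cos(2^(1/3)*sqrt(3)*x*(2/(3 + sqrt(13))^(1/3) + 2^(1/3)*(3 + sqrt(13))^(1/3))/4) + C3*exp(2^(1/3)*x*(-2^(1/3)*(3 + sqrt(13))^(1/3)/2 + (3 + sqrt(13))^(-1/3)))


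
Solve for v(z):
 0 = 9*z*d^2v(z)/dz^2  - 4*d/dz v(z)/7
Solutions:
 v(z) = C1 + C2*z^(67/63)


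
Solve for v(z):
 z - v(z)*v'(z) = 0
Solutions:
 v(z) = -sqrt(C1 + z^2)
 v(z) = sqrt(C1 + z^2)


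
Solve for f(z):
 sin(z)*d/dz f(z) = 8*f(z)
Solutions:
 f(z) = C1*(cos(z)^4 - 4*cos(z)^3 + 6*cos(z)^2 - 4*cos(z) + 1)/(cos(z)^4 + 4*cos(z)^3 + 6*cos(z)^2 + 4*cos(z) + 1)


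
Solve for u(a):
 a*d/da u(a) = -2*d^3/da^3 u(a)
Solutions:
 u(a) = C1 + Integral(C2*airyai(-2^(2/3)*a/2) + C3*airybi(-2^(2/3)*a/2), a)


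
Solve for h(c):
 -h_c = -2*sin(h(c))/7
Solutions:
 -2*c/7 + log(cos(h(c)) - 1)/2 - log(cos(h(c)) + 1)/2 = C1


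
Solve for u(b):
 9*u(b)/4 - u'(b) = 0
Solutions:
 u(b) = C1*exp(9*b/4)


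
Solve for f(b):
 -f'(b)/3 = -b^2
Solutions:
 f(b) = C1 + b^3


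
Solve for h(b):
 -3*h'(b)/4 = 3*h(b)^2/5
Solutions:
 h(b) = 5/(C1 + 4*b)


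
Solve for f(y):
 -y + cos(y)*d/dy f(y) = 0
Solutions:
 f(y) = C1 + Integral(y/cos(y), y)


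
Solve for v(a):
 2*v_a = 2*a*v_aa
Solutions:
 v(a) = C1 + C2*a^2


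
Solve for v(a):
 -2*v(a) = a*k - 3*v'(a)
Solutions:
 v(a) = C1*exp(2*a/3) - a*k/2 - 3*k/4


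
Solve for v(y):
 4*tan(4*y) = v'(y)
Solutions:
 v(y) = C1 - log(cos(4*y))


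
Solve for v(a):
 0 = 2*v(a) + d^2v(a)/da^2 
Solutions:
 v(a) = C1*sin(sqrt(2)*a) + C2*cos(sqrt(2)*a)


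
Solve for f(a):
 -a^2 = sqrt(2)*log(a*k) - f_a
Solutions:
 f(a) = C1 + a^3/3 + sqrt(2)*a*log(a*k) - sqrt(2)*a


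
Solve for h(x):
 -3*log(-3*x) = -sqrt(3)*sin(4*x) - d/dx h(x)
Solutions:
 h(x) = C1 + 3*x*log(-x) - 3*x + 3*x*log(3) + sqrt(3)*cos(4*x)/4


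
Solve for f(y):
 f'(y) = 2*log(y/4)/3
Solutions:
 f(y) = C1 + 2*y*log(y)/3 - 4*y*log(2)/3 - 2*y/3


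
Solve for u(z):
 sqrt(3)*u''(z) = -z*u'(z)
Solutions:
 u(z) = C1 + C2*erf(sqrt(2)*3^(3/4)*z/6)


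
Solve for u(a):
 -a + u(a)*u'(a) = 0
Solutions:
 u(a) = -sqrt(C1 + a^2)
 u(a) = sqrt(C1 + a^2)


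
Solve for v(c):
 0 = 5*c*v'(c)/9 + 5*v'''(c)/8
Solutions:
 v(c) = C1 + Integral(C2*airyai(-2*3^(1/3)*c/3) + C3*airybi(-2*3^(1/3)*c/3), c)


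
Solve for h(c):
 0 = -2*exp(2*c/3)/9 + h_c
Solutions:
 h(c) = C1 + exp(2*c/3)/3


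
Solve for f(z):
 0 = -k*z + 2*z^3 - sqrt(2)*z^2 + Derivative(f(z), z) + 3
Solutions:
 f(z) = C1 + k*z^2/2 - z^4/2 + sqrt(2)*z^3/3 - 3*z


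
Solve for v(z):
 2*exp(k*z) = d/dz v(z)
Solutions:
 v(z) = C1 + 2*exp(k*z)/k


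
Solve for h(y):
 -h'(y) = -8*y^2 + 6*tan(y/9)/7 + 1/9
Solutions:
 h(y) = C1 + 8*y^3/3 - y/9 + 54*log(cos(y/9))/7
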